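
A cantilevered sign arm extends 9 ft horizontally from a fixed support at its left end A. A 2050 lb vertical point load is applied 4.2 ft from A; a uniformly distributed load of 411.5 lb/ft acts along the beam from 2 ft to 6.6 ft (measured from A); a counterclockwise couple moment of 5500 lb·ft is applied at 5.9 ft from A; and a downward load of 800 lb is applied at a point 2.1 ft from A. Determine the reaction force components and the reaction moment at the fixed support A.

Resultant of the distributed load: 411.5 × 4.6 = 1892.9 lb at 4.3 ft from A.
ΣF_x = 0: A_x = 0.
ΣF_y = 0: A_y − 2050 − 411.5·4.6 − 800 = 0 → A_y = 4743 lb.
ΣM about A: M_A − 2050·4.2 − (411.5·4.6)·4.3 + 5500 − 800·2.1 = 0 → M_A = 12930 lb·ft.

A_x = 0, A_y = 4743 lb, M_A = 12930 lb·ft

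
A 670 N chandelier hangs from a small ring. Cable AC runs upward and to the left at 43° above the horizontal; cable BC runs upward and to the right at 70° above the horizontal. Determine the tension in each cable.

T_AC = 248.9 N, T_BC = 532.3 N

ΣF_x = 0: −T_AC·cos43° + T_BC·cos70° = 0 → T_BC = 2.13834·T_AC.
ΣF_y = 0: T_AC·sin43° + T_BC·sin70° = 670.
Substitute: T_AC·(0.681998 + 2.13834·0.939693) = 670 → T_AC = 248.943 ≈ 248.9 N.
Then T_BC = 2.13834 × 248.943 = 532.3 N.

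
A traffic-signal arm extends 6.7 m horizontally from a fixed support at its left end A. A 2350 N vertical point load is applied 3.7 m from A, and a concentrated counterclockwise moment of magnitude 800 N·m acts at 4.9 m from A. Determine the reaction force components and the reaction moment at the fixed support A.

ΣF_x = 0: A_x = 0.
ΣF_y = 0: A_y − 2350 = 0 → A_y = 2350 N.
ΣM about A: M_A − 2350·3.7 + 800 = 0 → M_A = 7895 N·m.

A_x = 0, A_y = 2350 N, M_A = 7895 N·m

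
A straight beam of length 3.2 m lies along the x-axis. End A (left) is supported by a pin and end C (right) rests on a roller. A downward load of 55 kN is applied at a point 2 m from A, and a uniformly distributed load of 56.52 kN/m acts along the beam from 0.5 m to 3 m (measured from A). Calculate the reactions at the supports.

Resultant of the distributed load: 56.52 × 2.5 = 141.3 kN at 1.75 m from A.
Taking moments about A: C_y·3.2 − 55·2 − (56.52·2.5)·1.75 = 0 → C_y = 357.275/3.2 = 111.648 ≈ 111.6 kN.
ΣF_y = 0: A_y + 111.648 − 55 − 56.52·2.5 = 0 → A_y = 84.65 kN.
ΣF_x = 0: no horizontal applied forces, so A_x = 0.

A_x = 0, A_y = 84.65 kN, C_y = 111.6 kN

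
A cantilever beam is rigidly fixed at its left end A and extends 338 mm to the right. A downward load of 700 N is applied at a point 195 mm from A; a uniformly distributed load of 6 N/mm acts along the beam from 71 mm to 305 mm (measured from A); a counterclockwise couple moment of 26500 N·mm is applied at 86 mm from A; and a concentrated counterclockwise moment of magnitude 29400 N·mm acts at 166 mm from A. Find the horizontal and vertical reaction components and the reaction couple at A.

Resultant of the distributed load: 6 × 234 = 1404 N at 188 mm from A.
ΣF_x = 0: A_x = 0.
ΣF_y = 0: A_y − 700 − 6·234 = 0 → A_y = 2104 N.
ΣM about A: M_A − 700·195 − (6·234)·188 + 26500 + 29400 = 0 → M_A = 344600 N·mm.

A_x = 0, A_y = 2104 N, M_A = 344600 N·mm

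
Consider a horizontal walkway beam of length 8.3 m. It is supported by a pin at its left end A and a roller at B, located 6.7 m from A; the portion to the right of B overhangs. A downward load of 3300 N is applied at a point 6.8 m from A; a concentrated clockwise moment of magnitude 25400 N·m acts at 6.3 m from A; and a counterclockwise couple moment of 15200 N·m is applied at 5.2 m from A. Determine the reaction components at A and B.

Moments about A: B_y·6.7 − 3300·6.8 − 25400 + 15200 = 0 → B_y = 32640/6.7 = 4871.64 ≈ 4872 N.
ΣF_y = 0: A_y + 4871.64 − 3300 = 0 → A_y = -1572 N.
ΣF_x = 0: no horizontal applied forces, so A_x = 0.

A_x = 0, A_y = -1572 N, B_y = 4872 N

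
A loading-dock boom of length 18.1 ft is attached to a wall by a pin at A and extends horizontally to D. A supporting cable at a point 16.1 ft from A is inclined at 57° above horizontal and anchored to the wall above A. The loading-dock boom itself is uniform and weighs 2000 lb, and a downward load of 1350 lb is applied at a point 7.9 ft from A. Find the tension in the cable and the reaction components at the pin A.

T = 2130 lb, A_x = 1160 lb, A_y = 1563 lb

ΣM about A: T·sin57°·16.1 − 2000·9.05 − 1350·7.9 = 0 → T = 28765/(16.1·0.838671) = 2130.33 ≈ 2130 lb.
ΣF_x = 0: A_x − T·cos57° = 0 → A_x = 2130.33 × 0.544639 = 1160 lb.
ΣF_y = 0: A_y + T·sin57° − 2000 − 1350 = 0 → A_y = 3350 − 2130.33 × 0.838671 = 1563 lb.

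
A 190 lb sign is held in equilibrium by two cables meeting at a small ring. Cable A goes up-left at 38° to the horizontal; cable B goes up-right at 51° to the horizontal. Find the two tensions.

T_A = 119.6 lb, T_B = 149.7 lb

ΣF_x = 0: −T_A·cos38° + T_B·cos51° = 0 → T_B = 1.25216·T_A.
ΣF_y = 0: T_A·sin38° + T_B·sin51° = 190.
Substitute: T_A·(0.615661 + 1.25216·0.777146) = 190 → T_A = 119.589 ≈ 119.6 lb.
Then T_B = 1.25216 × 119.589 = 149.7 lb.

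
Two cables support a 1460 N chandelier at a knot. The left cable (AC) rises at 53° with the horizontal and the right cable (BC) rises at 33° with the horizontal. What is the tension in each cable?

T_AC = 1227 N, T_BC = 880.8 N

ΣF_x = 0: −T_AC·cos53° + T_BC·cos33° = 0 → T_BC = 0.717582·T_AC.
ΣF_y = 0: T_AC·sin53° + T_BC·sin33° = 1460.
Substitute: T_AC·(0.798636 + 0.717582·0.544639) = 1460 → T_AC = 1227.45 ≈ 1227 N.
Then T_BC = 0.717582 × 1227.45 = 880.8 N.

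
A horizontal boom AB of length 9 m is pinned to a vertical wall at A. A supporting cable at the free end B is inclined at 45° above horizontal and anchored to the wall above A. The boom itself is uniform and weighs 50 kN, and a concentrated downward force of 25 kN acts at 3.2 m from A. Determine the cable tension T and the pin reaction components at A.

T = 47.93 kN, A_x = 33.89 kN, A_y = 41.11 kN

ΣM about A: T·sin45°·9 − 50·4.5 − 25·3.2 = 0 → T = 305/(9·0.707107) = 47.9261 ≈ 47.93 kN.
ΣF_x = 0: A_x − T·cos45° = 0 → A_x = 47.9261 × 0.707107 = 33.89 kN.
ΣF_y = 0: A_y + T·sin45° − 50 − 25 = 0 → A_y = 75 − 47.9261 × 0.707107 = 41.11 kN.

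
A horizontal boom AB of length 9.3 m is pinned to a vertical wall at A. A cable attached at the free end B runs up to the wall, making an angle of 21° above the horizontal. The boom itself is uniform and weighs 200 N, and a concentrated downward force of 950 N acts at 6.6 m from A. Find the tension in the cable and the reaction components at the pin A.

ΣM about A: T·sin21°·9.3 − 200·4.65 − 950·6.6 = 0 → T = 7200/(9.3·0.358368) = 2160.33 ≈ 2160 N.
ΣF_x = 0: A_x − T·cos21° = 0 → A_x = 2160.33 × 0.93358 = 2017 N.
ΣF_y = 0: A_y + T·sin21° − 200 − 950 = 0 → A_y = 1150 − 2160.33 × 0.358368 = 375.8 N.

T = 2160 N, A_x = 2017 N, A_y = 375.8 N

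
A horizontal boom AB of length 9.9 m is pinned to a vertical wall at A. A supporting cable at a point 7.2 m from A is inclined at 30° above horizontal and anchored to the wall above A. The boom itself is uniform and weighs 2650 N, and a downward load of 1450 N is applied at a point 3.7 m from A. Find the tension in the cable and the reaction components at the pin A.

ΣM about A: T·sin30°·7.2 − 2650·4.95 − 1450·3.7 = 0 → T = 18482.5/(7.2·0.5) = 5134.03 ≈ 5134 N.
ΣF_x = 0: A_x − T·cos30° = 0 → A_x = 5134.03 × 0.866025 = 4446 N.
ΣF_y = 0: A_y + T·sin30° − 2650 − 1450 = 0 → A_y = 4100 − 5134.03 × 0.5 = 1533 N.

T = 5134 N, A_x = 4446 N, A_y = 1533 N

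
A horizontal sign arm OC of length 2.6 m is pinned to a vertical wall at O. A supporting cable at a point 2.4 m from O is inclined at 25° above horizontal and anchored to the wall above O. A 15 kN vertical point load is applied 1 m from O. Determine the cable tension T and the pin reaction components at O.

ΣM about O: T·sin25°·2.4 − 15·1 = 0 → T = 15/(2.4·0.422618) = 14.7888 ≈ 14.79 kN.
ΣF_x = 0: O_x − T·cos25° = 0 → O_x = 14.7888 × 0.906308 = 13.40 kN.
ΣF_y = 0: O_y + T·sin25° − 15 = 0 → O_y = 15 − 14.7888 × 0.422618 = 8.750 kN.

T = 14.79 kN, O_x = 13.40 kN, O_y = 8.750 kN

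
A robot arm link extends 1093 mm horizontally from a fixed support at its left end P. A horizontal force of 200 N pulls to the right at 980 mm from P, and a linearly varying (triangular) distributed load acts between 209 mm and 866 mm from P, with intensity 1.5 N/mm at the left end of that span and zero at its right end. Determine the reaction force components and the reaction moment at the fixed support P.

Resultant of the triangular load: ½ × 1.5 × 657 = 492.75 N, acting at 428 mm from P (one-third of the span from the peak).
ΣF_x = 0: P_x + 200 = 0 → P_x = -200.0 N.
ΣF_y = 0: P_y − ½·1.5·657 = 0 → P_y = 492.8 N.
ΣM about P: M_P − (½·1.5·657)·428 = 0 → M_P = 210900 N·mm.

P_x = -200.0 N, P_y = 492.8 N, M_P = 210900 N·mm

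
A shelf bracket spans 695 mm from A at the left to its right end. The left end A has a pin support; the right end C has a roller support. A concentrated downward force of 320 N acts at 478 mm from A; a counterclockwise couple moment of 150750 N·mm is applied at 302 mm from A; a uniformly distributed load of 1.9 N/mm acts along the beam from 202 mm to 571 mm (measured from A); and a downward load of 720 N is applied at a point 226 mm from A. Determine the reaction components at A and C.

Resultant of the distributed load: 1.9 × 369 = 701.1 N at 386.5 mm from A.
ΣM about A: C_y·695 − 320·478 + 150750 − (1.9·369)·386.5 − 720·226 = 0 → C_y = 435905.15/695 = 627.202 ≈ 627.2 N.
ΣF_y = 0: A_y + 627.202 − 320 − 1.9·369 − 720 = 0 → A_y = 1114 N.
ΣF_x = 0: no horizontal applied forces, so A_x = 0.

A_x = 0, A_y = 1114 N, C_y = 627.2 N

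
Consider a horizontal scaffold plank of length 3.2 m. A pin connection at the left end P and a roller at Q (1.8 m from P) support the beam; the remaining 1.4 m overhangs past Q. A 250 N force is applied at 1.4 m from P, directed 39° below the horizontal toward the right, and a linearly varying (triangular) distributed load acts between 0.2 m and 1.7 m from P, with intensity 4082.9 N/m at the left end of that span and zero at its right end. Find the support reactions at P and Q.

P_x = -194.3 N, P_y = 1906 N, Q_y = 1313 N

Resultant of the triangular load: ½ × 4082.9 × 1.5 = 3062.175 N, acting at 0.7 m from P (one-third of the span from the peak).
Taking moments about P: Q_y·1.8 − 250·sin39°·1.4 − (½·4082.9·1.5)·0.7 = 0 → Q_y = 2363.78/1.8 = 1313.21 ≈ 1313 N.
ΣF_y = 0: P_y + 1313.21 − 250·sin39° − ½·4082.9·1.5 = 0 → P_y = 1906 N.
ΣF_x = 0: P_x + 250·cos39° = 0 → P_x = -194.3 N.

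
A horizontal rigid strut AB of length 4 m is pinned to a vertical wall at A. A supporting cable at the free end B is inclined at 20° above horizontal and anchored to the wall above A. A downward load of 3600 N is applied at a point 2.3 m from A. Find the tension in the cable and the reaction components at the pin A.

T = 6052 N, A_x = 5687 N, A_y = 1530 N

ΣM about A: T·sin20°·4 − 3600·2.3 = 0 → T = 8280/(4·0.34202) = 6052.28 ≈ 6052 N.
ΣF_x = 0: A_x − T·cos20° = 0 → A_x = 6052.28 × 0.939693 = 5687 N.
ΣF_y = 0: A_y + T·sin20° − 3600 = 0 → A_y = 3600 − 6052.28 × 0.34202 = 1530 N.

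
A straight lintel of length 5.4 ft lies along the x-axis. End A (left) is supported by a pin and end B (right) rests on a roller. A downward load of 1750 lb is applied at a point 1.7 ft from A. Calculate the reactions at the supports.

A_x = 0, A_y = 1199 lb, B_y = 550.9 lb

Moments about A: B_y·5.4 − 1750·1.7 = 0 → B_y = 2975/5.4 = 550.926 ≈ 550.9 lb.
ΣF_y = 0: A_y + 550.926 − 1750 = 0 → A_y = 1199 lb.
ΣF_x = 0: no horizontal applied forces, so A_x = 0.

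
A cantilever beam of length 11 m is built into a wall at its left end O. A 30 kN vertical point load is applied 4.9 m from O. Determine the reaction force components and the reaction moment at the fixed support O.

O_x = 0, O_y = 30.00 kN, M_O = 147.0 kN·m

ΣF_x = 0: O_x = 0.
ΣF_y = 0: O_y − 30 = 0 → O_y = 30.00 kN.
ΣM about O: M_O − 30·4.9 = 0 → M_O = 147.0 kN·m.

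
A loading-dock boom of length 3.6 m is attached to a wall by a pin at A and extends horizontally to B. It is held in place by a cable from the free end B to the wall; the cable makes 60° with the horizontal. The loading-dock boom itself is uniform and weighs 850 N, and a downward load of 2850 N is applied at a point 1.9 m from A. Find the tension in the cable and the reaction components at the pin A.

ΣM about A: T·sin60°·3.6 − 850·1.8 − 2850·1.9 = 0 → T = 6945/(3.6·0.866025) = 2227.61 ≈ 2228 N.
ΣF_x = 0: A_x − T·cos60° = 0 → A_x = 2227.61 × 0.5 = 1114 N.
ΣF_y = 0: A_y + T·sin60° − 850 − 2850 = 0 → A_y = 3700 − 2227.61 × 0.866025 = 1771 N.

T = 2228 N, A_x = 1114 N, A_y = 1771 N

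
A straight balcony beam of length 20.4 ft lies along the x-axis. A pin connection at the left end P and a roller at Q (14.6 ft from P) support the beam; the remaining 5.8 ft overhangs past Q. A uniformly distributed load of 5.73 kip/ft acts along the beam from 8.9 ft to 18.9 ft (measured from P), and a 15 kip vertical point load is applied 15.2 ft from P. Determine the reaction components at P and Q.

Resultant of the distributed load: 5.73 × 10 = 57.3 kip at 13.9 ft from P.
Moments about P: Q_y·14.6 − (5.73·10)·13.9 − 15·15.2 = 0 → Q_y = 1024.47/14.6 = 70.1692 ≈ 70.17 kip.
ΣF_y = 0: P_y + 70.1692 − 5.73·10 − 15 = 0 → P_y = 2.131 kip.
ΣF_x = 0: no horizontal applied forces, so P_x = 0.

P_x = 0, P_y = 2.131 kip, Q_y = 70.17 kip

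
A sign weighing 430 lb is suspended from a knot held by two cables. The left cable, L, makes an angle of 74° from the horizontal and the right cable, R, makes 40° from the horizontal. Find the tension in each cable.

ΣF_x = 0: −T_L·cos74° + T_R·cos40° = 0 → T_R = 0.359819·T_L.
ΣF_y = 0: T_L·sin74° + T_R·sin40° = 430.
Substitute: T_L·(0.961262 + 0.359819·0.642788) = 430 → T_L = 360.572 ≈ 360.6 lb.
Then T_R = 0.359819 × 360.572 = 129.7 lb.

T_L = 360.6 lb, T_R = 129.7 lb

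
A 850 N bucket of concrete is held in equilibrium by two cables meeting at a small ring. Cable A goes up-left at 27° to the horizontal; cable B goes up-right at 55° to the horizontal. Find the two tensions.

ΣF_x = 0: −T_A·cos27° + T_B·cos55° = 0 → T_B = 1.55342·T_A.
ΣF_y = 0: T_A·sin27° + T_B·sin55° = 850.
Substitute: T_A·(0.45399 + 1.55342·0.819152) = 850 → T_A = 492.332 ≈ 492.3 N.
Then T_B = 1.55342 × 492.332 = 764.8 N.

T_A = 492.3 N, T_B = 764.8 N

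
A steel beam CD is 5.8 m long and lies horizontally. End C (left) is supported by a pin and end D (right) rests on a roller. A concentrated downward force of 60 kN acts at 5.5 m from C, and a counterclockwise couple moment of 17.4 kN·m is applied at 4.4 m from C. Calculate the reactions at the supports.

C_x = 0, C_y = 6.103 kN, D_y = 53.90 kN

Taking moments about C: D_y·5.8 − 60·5.5 + 17.4 = 0 → D_y = 312.6/5.8 = 53.8966 ≈ 53.90 kN.
ΣF_y = 0: C_y + 53.8966 − 60 = 0 → C_y = 6.103 kN.
ΣF_x = 0: no horizontal applied forces, so C_x = 0.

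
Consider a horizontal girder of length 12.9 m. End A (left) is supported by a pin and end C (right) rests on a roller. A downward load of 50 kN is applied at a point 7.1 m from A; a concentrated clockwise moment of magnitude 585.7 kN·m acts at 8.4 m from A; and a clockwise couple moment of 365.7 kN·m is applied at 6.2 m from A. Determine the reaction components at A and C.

A_x = 0, A_y = -51.27 kN, C_y = 101.3 kN

Taking moments about A: C_y·12.9 − 50·7.1 − 585.7 − 365.7 = 0 → C_y = 1306.4/12.9 = 101.271 ≈ 101.3 kN.
ΣF_y = 0: A_y + 101.271 − 50 = 0 → A_y = -51.27 kN.
ΣF_x = 0: no horizontal applied forces, so A_x = 0.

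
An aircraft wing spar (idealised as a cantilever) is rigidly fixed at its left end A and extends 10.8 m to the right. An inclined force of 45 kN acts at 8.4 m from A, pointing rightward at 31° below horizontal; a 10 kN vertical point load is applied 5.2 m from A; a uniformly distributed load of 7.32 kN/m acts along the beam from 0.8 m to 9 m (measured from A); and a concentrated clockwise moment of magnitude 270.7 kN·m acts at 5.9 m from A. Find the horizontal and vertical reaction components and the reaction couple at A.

A_x = -38.57 kN, A_y = 93.20 kN, M_A = 811.5 kN·m

Resultant of the distributed load: 7.32 × 8.2 = 60.024 kN at 4.9 m from A.
ΣF_x = 0: A_x + 45·cos31° = 0 → A_x = -38.57 kN.
ΣF_y = 0: A_y − 45·sin31° − 10 − 7.32·8.2 = 0 → A_y = 93.20 kN.
ΣM about A: M_A − 45·sin31°·8.4 − 10·5.2 − (7.32·8.2)·4.9 − 270.7 = 0 → M_A = 811.5 kN·m.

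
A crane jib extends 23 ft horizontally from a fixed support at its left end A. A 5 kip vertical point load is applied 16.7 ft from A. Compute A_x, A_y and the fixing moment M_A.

A_x = 0, A_y = 5.000 kip, M_A = 83.50 kip·ft

ΣF_x = 0: A_x = 0.
ΣF_y = 0: A_y − 5 = 0 → A_y = 5.000 kip.
ΣM about A: M_A − 5·16.7 = 0 → M_A = 83.50 kip·ft.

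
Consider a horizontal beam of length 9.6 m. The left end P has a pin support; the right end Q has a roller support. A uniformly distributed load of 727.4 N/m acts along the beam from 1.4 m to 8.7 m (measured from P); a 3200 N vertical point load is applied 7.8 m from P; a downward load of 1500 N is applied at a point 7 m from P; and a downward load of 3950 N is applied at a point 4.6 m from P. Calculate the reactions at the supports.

P_x = 0, P_y = 5580 N, Q_y = 8380 N

Resultant of the distributed load: 727.4 × 7.3 = 5310.02 N at 5.05 m from P.
Moments about P: Q_y·9.6 − (727.4·7.3)·5.05 − 3200·7.8 − 1500·7 − 3950·4.6 = 0 → Q_y = 80445.601/9.6 = 8379.75 ≈ 8380 N.
ΣF_y = 0: P_y + 8379.75 − 727.4·7.3 − 3200 − 1500 − 3950 = 0 → P_y = 5580 N.
ΣF_x = 0: no horizontal applied forces, so P_x = 0.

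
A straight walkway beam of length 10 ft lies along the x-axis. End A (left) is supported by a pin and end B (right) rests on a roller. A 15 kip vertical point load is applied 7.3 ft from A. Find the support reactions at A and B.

A_x = 0, A_y = 4.050 kip, B_y = 10.95 kip

Moments about A: B_y·10 − 15·7.3 = 0 → B_y = 109.5/10 = 10.95 kip.
ΣF_y = 0: A_y + 10.95 − 15 = 0 → A_y = 4.050 kip.
ΣF_x = 0: no horizontal applied forces, so A_x = 0.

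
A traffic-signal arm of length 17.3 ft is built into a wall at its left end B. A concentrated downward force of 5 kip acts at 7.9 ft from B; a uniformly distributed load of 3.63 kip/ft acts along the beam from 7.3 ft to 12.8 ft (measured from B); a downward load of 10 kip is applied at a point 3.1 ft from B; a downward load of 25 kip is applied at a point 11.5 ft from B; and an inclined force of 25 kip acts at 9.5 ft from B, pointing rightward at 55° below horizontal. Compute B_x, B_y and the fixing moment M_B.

B_x = -14.34 kip, B_y = 80.44 kip, M_B = 753.2 kip·ft

Resultant of the distributed load: 3.63 × 5.5 = 19.965 kip at 10.05 ft from B.
ΣF_x = 0: B_x + 25·cos55° = 0 → B_x = -14.34 kip.
ΣF_y = 0: B_y − 5 − 3.63·5.5 − 10 − 25 − 25·sin55° = 0 → B_y = 80.44 kip.
ΣM about B: M_B − 5·7.9 − (3.63·5.5)·10.05 − 10·3.1 − 25·11.5 − 25·sin55°·9.5 = 0 → M_B = 753.2 kip·ft.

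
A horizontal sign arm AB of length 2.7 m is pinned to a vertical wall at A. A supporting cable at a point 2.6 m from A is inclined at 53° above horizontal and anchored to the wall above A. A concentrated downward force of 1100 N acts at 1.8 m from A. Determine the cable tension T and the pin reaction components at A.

T = 953.5 N, A_x = 573.9 N, A_y = 338.5 N

ΣM about A: T·sin53°·2.6 − 1100·1.8 = 0 → T = 1980/(2.6·0.798636) = 953.549 ≈ 953.5 N.
ΣF_x = 0: A_x − T·cos53° = 0 → A_x = 953.549 × 0.601815 = 573.9 N.
ΣF_y = 0: A_y + T·sin53° − 1100 = 0 → A_y = 1100 − 953.549 × 0.798636 = 338.5 N.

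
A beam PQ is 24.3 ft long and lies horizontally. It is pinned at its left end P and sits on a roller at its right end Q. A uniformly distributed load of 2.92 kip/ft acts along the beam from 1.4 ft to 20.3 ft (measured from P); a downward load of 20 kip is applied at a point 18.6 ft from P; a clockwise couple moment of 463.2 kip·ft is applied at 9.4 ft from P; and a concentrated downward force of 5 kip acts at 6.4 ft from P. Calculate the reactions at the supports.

P_x = 0, P_y = 19.86 kip, Q_y = 60.33 kip

Resultant of the distributed load: 2.92 × 18.9 = 55.188 kip at 10.85 ft from P.
Taking moments about P: Q_y·24.3 − (2.92·18.9)·10.85 − 20·18.6 − 463.2 − 5·6.4 = 0 → Q_y = 1465.9898/24.3 = 60.3288 ≈ 60.33 kip.
ΣF_y = 0: P_y + 60.3288 − 2.92·18.9 − 20 − 5 = 0 → P_y = 19.86 kip.
ΣF_x = 0: no horizontal applied forces, so P_x = 0.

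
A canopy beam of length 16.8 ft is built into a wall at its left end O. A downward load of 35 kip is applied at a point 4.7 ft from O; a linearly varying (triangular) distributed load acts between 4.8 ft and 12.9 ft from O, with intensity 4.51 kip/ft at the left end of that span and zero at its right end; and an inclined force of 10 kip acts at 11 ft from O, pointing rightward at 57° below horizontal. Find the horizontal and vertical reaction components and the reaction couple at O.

Resultant of the triangular load: ½ × 4.51 × 8.1 = 18.2655 kip, acting at 7.5 ft from O (one-third of the span from the peak).
ΣF_x = 0: O_x + 10·cos57° = 0 → O_x = -5.446 kip.
ΣF_y = 0: O_y − 35 − ½·4.51·8.1 − 10·sin57° = 0 → O_y = 61.65 kip.
ΣM about O: M_O − 35·4.7 − (½·4.51·8.1)·7.5 − 10·sin57°·11 = 0 → M_O = 393.7 kip·ft.

O_x = -5.446 kip, O_y = 61.65 kip, M_O = 393.7 kip·ft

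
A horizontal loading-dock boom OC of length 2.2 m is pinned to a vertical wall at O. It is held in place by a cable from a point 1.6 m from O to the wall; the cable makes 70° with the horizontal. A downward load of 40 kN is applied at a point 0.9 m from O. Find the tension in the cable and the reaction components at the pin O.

ΣM about O: T·sin70°·1.6 − 40·0.9 = 0 → T = 36/(1.6·0.939693) = 23.944 ≈ 23.94 kN.
ΣF_x = 0: O_x − T·cos70° = 0 → O_x = 23.944 × 0.34202 = 8.189 kN.
ΣF_y = 0: O_y + T·sin70° − 40 = 0 → O_y = 40 − 23.944 × 0.939693 = 17.50 kN.

T = 23.94 kN, O_x = 8.189 kN, O_y = 17.50 kN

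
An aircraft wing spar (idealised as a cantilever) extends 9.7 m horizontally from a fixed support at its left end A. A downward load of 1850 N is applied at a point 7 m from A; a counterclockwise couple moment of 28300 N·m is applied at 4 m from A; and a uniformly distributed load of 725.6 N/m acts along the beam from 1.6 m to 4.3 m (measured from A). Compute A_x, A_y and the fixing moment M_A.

Resultant of the distributed load: 725.6 × 2.7 = 1959.12 N at 2.95 m from A.
ΣF_x = 0: A_x = 0.
ΣF_y = 0: A_y − 1850 − 725.6·2.7 = 0 → A_y = 3809 N.
ΣM about A: M_A − 1850·7 + 28300 − (725.6·2.7)·2.95 = 0 → M_A = -9571 N·m.

A_x = 0, A_y = 3809 N, M_A = -9571 N·m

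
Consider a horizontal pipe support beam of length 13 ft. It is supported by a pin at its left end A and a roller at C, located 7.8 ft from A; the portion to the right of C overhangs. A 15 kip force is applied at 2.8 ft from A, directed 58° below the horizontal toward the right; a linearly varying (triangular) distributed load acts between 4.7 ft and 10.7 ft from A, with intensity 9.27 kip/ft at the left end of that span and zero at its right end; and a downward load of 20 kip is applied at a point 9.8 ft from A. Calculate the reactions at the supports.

Resultant of the triangular load: ½ × 9.27 × 6 = 27.81 kip, acting at 6.7 ft from A (one-third of the span from the peak).
Taking moments about A: C_y·7.8 − 15·sin58°·2.8 − (½·9.27·6)·6.7 − 20·9.8 = 0 → C_y = 417.945/7.8 = 53.5827 ≈ 53.58 kip.
ΣF_y = 0: A_y + 53.5827 − 15·sin58° − ½·9.27·6 − 20 = 0 → A_y = 6.948 kip.
ΣF_x = 0: A_x + 15·cos58° = 0 → A_x = -7.949 kip.

A_x = -7.949 kip, A_y = 6.948 kip, C_y = 53.58 kip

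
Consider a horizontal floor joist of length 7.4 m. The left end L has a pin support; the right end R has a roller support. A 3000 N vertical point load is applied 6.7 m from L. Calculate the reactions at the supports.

ΣM about L: R_y·7.4 − 3000·6.7 = 0 → R_y = 20100/7.4 = 2716.22 ≈ 2716 N.
ΣF_y = 0: L_y + 2716.22 − 3000 = 0 → L_y = 283.8 N.
ΣF_x = 0: no horizontal applied forces, so L_x = 0.

L_x = 0, L_y = 283.8 N, R_y = 2716 N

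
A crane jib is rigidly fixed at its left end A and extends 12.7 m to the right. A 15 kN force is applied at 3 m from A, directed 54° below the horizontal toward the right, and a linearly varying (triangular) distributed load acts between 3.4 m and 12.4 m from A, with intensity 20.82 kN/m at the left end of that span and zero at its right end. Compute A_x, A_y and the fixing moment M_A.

Resultant of the triangular load: ½ × 20.82 × 9 = 93.69 kN, acting at 6.4 m from A (one-third of the span from the peak).
ΣF_x = 0: A_x + 15·cos54° = 0 → A_x = -8.817 kN.
ΣF_y = 0: A_y − 15·sin54° − ½·20.82·9 = 0 → A_y = 105.8 kN.
ΣM about A: M_A − 15·sin54°·3 − (½·20.82·9)·6.4 = 0 → M_A = 636.0 kN·m.

A_x = -8.817 kN, A_y = 105.8 kN, M_A = 636.0 kN·m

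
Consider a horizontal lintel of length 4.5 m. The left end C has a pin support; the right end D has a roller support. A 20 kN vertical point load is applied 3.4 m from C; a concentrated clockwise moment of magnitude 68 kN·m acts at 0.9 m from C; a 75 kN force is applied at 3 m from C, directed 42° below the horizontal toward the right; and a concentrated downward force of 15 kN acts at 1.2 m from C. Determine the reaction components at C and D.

ΣM about C: D_y·4.5 − 20·3.4 − 68 − 75·sin42°·3 − 15·1.2 = 0 → D_y = 304.554/4.5 = 67.6787 ≈ 67.68 kN.
ΣF_y = 0: C_y + 67.6787 − 20 − 75·sin42° − 15 = 0 → C_y = 17.51 kN.
ΣF_x = 0: C_x + 75·cos42° = 0 → C_x = -55.74 kN.

C_x = -55.74 kN, C_y = 17.51 kN, D_y = 67.68 kN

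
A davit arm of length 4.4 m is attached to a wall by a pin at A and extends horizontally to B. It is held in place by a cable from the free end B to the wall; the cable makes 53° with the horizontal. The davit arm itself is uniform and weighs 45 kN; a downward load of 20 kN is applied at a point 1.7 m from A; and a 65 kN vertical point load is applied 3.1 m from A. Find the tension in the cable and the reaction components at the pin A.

ΣM about A: T·sin53°·4.4 − 45·2.2 − 20·1.7 − 65·3.1 = 0 → T = 334.5/(4.4·0.798636) = 95.1907 ≈ 95.19 kN.
ΣF_x = 0: A_x − T·cos53° = 0 → A_x = 95.1907 × 0.601815 = 57.29 kN.
ΣF_y = 0: A_y + T·sin53° − 45 − 20 − 65 = 0 → A_y = 130 − 95.1907 × 0.798636 = 53.98 kN.

T = 95.19 kN, A_x = 57.29 kN, A_y = 53.98 kN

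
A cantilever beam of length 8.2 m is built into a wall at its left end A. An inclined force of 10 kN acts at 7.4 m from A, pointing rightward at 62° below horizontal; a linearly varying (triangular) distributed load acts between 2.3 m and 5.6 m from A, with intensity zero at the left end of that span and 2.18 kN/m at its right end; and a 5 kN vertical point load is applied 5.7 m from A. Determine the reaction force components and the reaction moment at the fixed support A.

Resultant of the triangular load: ½ × 2.18 × 3.3 = 3.597 kN, acting at 4.5 m from A (one-third of the span from the peak).
ΣF_x = 0: A_x + 10·cos62° = 0 → A_x = -4.695 kN.
ΣF_y = 0: A_y − 10·sin62° − ½·2.18·3.3 − 5 = 0 → A_y = 17.43 kN.
ΣM about A: M_A − 10·sin62°·7.4 − (½·2.18·3.3)·4.5 − 5·5.7 = 0 → M_A = 110.0 kN·m.

A_x = -4.695 kN, A_y = 17.43 kN, M_A = 110.0 kN·m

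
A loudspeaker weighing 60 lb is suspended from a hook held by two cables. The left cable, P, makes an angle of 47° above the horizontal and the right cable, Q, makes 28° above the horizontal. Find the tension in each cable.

ΣF_x = 0: −T_P·cos47° + T_Q·cos28° = 0 → T_Q = 0.772411·T_P.
ΣF_y = 0: T_P·sin47° + T_Q·sin28° = 60.
Substitute: T_P·(0.731354 + 0.772411·0.469472) = 60 → T_P = 54.8456 ≈ 54.85 lb.
Then T_Q = 0.772411 × 54.8456 = 42.36 lb.

T_P = 54.85 lb, T_Q = 42.36 lb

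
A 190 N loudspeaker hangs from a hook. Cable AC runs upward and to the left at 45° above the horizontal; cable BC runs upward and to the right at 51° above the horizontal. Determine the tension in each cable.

ΣF_x = 0: −T_AC·cos45° + T_BC·cos51° = 0 → T_BC = 1.1236·T_AC.
ΣF_y = 0: T_AC·sin45° + T_BC·sin51° = 190.
Substitute: T_AC·(0.707107 + 1.1236·0.777146) = 190 → T_AC = 120.23 ≈ 120.2 N.
Then T_BC = 1.1236 × 120.23 = 135.1 N.

T_AC = 120.2 N, T_BC = 135.1 N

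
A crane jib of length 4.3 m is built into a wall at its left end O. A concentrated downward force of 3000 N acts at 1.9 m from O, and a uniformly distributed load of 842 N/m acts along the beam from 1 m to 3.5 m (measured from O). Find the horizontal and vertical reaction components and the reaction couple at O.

Resultant of the distributed load: 842 × 2.5 = 2105 N at 2.25 m from O.
ΣF_x = 0: O_x = 0.
ΣF_y = 0: O_y − 3000 − 842·2.5 = 0 → O_y = 5105 N.
ΣM about O: M_O − 3000·1.9 − (842·2.5)·2.25 = 0 → M_O = 10440 N·m.

O_x = 0, O_y = 5105 N, M_O = 10440 N·m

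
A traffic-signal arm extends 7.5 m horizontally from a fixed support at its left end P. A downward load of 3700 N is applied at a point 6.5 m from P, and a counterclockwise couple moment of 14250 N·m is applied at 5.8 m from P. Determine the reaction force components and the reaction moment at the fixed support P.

P_x = 0, P_y = 3700 N, M_P = 9800 N·m

ΣF_x = 0: P_x = 0.
ΣF_y = 0: P_y − 3700 = 0 → P_y = 3700 N.
ΣM about P: M_P − 3700·6.5 + 14250 = 0 → M_P = 9800 N·m.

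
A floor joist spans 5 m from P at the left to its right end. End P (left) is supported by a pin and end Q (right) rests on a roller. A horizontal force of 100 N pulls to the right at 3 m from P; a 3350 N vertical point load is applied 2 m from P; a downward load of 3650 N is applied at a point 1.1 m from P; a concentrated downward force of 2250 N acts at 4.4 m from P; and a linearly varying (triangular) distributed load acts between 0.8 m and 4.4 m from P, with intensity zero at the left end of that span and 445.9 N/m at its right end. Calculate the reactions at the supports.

P_x = -100.0 N, P_y = 5416 N, Q_y = 4637 N

Resultant of the triangular load: ½ × 445.9 × 3.6 = 802.62 N, acting at 3.2 m from P (one-third of the span from the peak).
Moments about P: Q_y·5 − 3350·2 − 3650·1.1 − 2250·4.4 − (½·445.9·3.6)·3.2 = 0 → Q_y = 23183.384/5 = 4636.68 ≈ 4637 N.
ΣF_y = 0: P_y + 4636.68 − 3350 − 3650 − 2250 − ½·445.9·3.6 = 0 → P_y = 5416 N.
ΣF_x = 0: P_x + 100 = 0 → P_x = -100.0 N.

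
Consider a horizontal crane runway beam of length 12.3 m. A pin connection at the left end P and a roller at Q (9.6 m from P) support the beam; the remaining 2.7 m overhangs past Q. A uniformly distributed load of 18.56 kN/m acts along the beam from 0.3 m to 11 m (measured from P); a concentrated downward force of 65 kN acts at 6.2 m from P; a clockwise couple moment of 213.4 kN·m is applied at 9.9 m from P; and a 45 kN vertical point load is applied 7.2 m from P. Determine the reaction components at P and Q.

P_x = 0, P_y = 93.75 kN, Q_y = 214.8 kN

Resultant of the distributed load: 18.56 × 10.7 = 198.592 kN at 5.65 m from P.
ΣM about P: Q_y·9.6 − (18.56·10.7)·5.65 − 65·6.2 − 213.4 − 45·7.2 = 0 → Q_y = 2062.4448/9.6 = 214.838 ≈ 214.8 kN.
ΣF_y = 0: P_y + 214.838 − 18.56·10.7 − 65 − 45 = 0 → P_y = 93.75 kN.
ΣF_x = 0: no horizontal applied forces, so P_x = 0.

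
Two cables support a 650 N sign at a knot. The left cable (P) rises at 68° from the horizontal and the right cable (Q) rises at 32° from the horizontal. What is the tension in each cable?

T_P = 559.7 N, T_Q = 247.3 N

ΣF_x = 0: −T_P·cos68° + T_Q·cos32° = 0 → T_Q = 0.441728·T_P.
ΣF_y = 0: T_P·sin68° + T_Q·sin32° = 650.
Substitute: T_P·(0.927184 + 0.441728·0.529919) = 650 → T_P = 559.735 ≈ 559.7 N.
Then T_Q = 0.441728 × 559.735 = 247.3 N.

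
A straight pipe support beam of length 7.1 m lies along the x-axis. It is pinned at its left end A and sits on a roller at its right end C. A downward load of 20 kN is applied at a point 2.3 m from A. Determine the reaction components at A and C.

A_x = 0, A_y = 13.52 kN, C_y = 6.479 kN

Moments about A: C_y·7.1 − 20·2.3 = 0 → C_y = 46/7.1 = 6.47887 ≈ 6.479 kN.
ΣF_y = 0: A_y + 6.47887 − 20 = 0 → A_y = 13.52 kN.
ΣF_x = 0: no horizontal applied forces, so A_x = 0.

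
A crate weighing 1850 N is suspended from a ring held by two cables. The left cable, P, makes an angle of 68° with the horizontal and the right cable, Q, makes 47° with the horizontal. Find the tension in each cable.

T_P = 1392 N, T_Q = 764.7 N

ΣF_x = 0: −T_P·cos68° + T_Q·cos47° = 0 → T_Q = 0.549278·T_P.
ΣF_y = 0: T_P·sin68° + T_Q·sin47° = 1850.
Substitute: T_P·(0.927184 + 0.549278·0.731354) = 1850 → T_P = 1392.13 ≈ 1392 N.
Then T_Q = 0.549278 × 1392.13 = 764.7 N.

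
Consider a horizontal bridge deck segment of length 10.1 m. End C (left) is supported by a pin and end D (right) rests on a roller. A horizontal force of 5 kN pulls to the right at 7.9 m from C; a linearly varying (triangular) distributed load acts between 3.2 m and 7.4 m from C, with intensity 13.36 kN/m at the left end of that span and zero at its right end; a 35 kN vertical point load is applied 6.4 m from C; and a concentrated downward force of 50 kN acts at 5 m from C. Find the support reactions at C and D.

C_x = -5.000 kN, C_y = 53.35 kN, D_y = 59.71 kN

Resultant of the triangular load: ½ × 13.36 × 4.2 = 28.056 kN, acting at 4.6 m from C (one-third of the span from the peak).
Taking moments about C: D_y·10.1 − (½·13.36·4.2)·4.6 − 35·6.4 − 50·5 = 0 → D_y = 603.0576/10.1 = 59.7087 ≈ 59.71 kN.
ΣF_y = 0: C_y + 59.7087 − ½·13.36·4.2 − 35 − 50 = 0 → C_y = 53.35 kN.
ΣF_x = 0: C_x + 5 = 0 → C_x = -5.000 kN.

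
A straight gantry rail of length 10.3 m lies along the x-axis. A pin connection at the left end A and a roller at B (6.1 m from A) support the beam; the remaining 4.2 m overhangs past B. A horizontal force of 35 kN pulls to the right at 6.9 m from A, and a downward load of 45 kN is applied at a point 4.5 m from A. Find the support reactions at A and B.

Moments about A: B_y·6.1 − 45·4.5 = 0 → B_y = 202.5/6.1 = 33.1967 ≈ 33.20 kN.
ΣF_y = 0: A_y + 33.1967 − 45 = 0 → A_y = 11.80 kN.
ΣF_x = 0: A_x + 35 = 0 → A_x = -35.00 kN.

A_x = -35.00 kN, A_y = 11.80 kN, B_y = 33.20 kN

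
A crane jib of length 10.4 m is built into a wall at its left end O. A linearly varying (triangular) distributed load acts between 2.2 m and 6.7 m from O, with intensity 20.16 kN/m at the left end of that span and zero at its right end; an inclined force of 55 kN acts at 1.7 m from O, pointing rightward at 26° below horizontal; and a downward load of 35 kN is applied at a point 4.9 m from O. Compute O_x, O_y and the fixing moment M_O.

O_x = -49.43 kN, O_y = 104.5 kN, M_O = 380.3 kN·m

Resultant of the triangular load: ½ × 20.16 × 4.5 = 45.36 kN, acting at 3.7 m from O (one-third of the span from the peak).
ΣF_x = 0: O_x + 55·cos26° = 0 → O_x = -49.43 kN.
ΣF_y = 0: O_y − ½·20.16·4.5 − 55·sin26° − 35 = 0 → O_y = 104.5 kN.
ΣM about O: M_O − (½·20.16·4.5)·3.7 − 55·sin26°·1.7 − 35·4.9 = 0 → M_O = 380.3 kN·m.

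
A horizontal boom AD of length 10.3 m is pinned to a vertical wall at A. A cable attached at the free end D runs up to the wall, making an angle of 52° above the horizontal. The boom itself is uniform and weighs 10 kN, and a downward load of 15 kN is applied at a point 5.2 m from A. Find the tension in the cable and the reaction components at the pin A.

T = 15.96 kN, A_x = 9.823 kN, A_y = 12.43 kN

ΣM about A: T·sin52°·10.3 − 10·5.15 − 15·5.2 = 0 → T = 129.5/(10.3·0.788011) = 15.9551 ≈ 15.96 kN.
ΣF_x = 0: A_x − T·cos52° = 0 → A_x = 15.9551 × 0.615661 = 9.823 kN.
ΣF_y = 0: A_y + T·sin52° − 10 − 15 = 0 → A_y = 25 − 15.9551 × 0.788011 = 12.43 kN.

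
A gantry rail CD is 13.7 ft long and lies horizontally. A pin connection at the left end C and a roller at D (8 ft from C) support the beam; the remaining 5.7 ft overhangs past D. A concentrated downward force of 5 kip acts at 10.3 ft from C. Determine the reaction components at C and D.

Moments about C: D_y·8 − 5·10.3 = 0 → D_y = 51.5/8 = 6.4375 ≈ 6.438 kip.
ΣF_y = 0: C_y + 6.4375 − 5 = 0 → C_y = -1.438 kip.
ΣF_x = 0: no horizontal applied forces, so C_x = 0.

C_x = 0, C_y = -1.438 kip, D_y = 6.438 kip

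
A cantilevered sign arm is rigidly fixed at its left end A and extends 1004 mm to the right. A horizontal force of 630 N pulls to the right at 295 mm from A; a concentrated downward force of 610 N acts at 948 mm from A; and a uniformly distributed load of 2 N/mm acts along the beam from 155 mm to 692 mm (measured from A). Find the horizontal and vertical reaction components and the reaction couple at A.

A_x = -630.0 N, A_y = 1684 N, M_A = 1033000 N·mm

Resultant of the distributed load: 2 × 537 = 1074 N at 423.5 mm from A.
ΣF_x = 0: A_x + 630 = 0 → A_x = -630.0 N.
ΣF_y = 0: A_y − 610 − 2·537 = 0 → A_y = 1684 N.
ΣM about A: M_A − 610·948 − (2·537)·423.5 = 0 → M_A = 1033000 N·mm.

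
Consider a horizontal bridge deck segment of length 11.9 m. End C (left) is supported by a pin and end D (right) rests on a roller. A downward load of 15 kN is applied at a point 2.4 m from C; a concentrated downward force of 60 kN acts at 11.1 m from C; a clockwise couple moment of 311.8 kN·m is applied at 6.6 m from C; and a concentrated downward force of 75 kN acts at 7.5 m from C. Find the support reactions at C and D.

C_x = 0, C_y = 17.54 kN, D_y = 132.5 kN

Moments about C: D_y·11.9 − 15·2.4 − 60·11.1 − 311.8 − 75·7.5 = 0 → D_y = 1576.3/11.9 = 132.462 ≈ 132.5 kN.
ΣF_y = 0: C_y + 132.462 − 15 − 60 − 75 = 0 → C_y = 17.54 kN.
ΣF_x = 0: no horizontal applied forces, so C_x = 0.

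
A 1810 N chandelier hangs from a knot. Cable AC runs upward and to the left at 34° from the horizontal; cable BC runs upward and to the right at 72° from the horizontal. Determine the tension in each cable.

T_AC = 581.9 N, T_BC = 1561 N

ΣF_x = 0: −T_AC·cos34° + T_BC·cos72° = 0 → T_BC = 2.68282·T_AC.
ΣF_y = 0: T_AC·sin34° + T_BC·sin72° = 1810.
Substitute: T_AC·(0.559193 + 2.68282·0.951057) = 1810 → T_AC = 581.861 ≈ 581.9 N.
Then T_BC = 2.68282 × 581.861 = 1561 N.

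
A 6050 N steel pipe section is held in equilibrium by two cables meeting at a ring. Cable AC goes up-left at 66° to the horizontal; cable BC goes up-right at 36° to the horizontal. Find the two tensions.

ΣF_x = 0: −T_AC·cos66° + T_BC·cos36° = 0 → T_BC = 0.502754·T_AC.
ΣF_y = 0: T_AC·sin66° + T_BC·sin36° = 6050.
Substitute: T_AC·(0.913545 + 0.502754·0.587785) = 6050 → T_AC = 5003.9 ≈ 5004 N.
Then T_BC = 0.502754 × 5003.9 = 2516 N.

T_AC = 5004 N, T_BC = 2516 N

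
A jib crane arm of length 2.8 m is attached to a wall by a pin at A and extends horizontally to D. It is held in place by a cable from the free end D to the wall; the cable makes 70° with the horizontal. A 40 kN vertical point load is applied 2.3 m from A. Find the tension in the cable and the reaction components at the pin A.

ΣM about A: T·sin70°·2.8 − 40·2.3 = 0 → T = 92/(2.8·0.939693) = 34.9658 ≈ 34.97 kN.
ΣF_x = 0: A_x − T·cos70° = 0 → A_x = 34.9658 × 0.34202 = 11.96 kN.
ΣF_y = 0: A_y + T·sin70° − 40 = 0 → A_y = 40 − 34.9658 × 0.939693 = 7.143 kN.

T = 34.97 kN, A_x = 11.96 kN, A_y = 7.143 kN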